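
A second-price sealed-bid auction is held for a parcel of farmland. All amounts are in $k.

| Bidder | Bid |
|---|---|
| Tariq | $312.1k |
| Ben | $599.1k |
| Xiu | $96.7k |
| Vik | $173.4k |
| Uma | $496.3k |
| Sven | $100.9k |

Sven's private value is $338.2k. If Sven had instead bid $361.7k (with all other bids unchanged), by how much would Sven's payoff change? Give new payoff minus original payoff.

$0k

The highest bid among the other bidders is $599.1k; Sven's bid doesn't change that.
Original bid $100.9k: Sven is not highest (top rival bid is $599.1k); payoff $0k.
Alternative bid $361.7k: Sven is not highest (top rival bid is $599.1k); payoff $0k.
Change in payoff = $0k − ($0k) = $0k.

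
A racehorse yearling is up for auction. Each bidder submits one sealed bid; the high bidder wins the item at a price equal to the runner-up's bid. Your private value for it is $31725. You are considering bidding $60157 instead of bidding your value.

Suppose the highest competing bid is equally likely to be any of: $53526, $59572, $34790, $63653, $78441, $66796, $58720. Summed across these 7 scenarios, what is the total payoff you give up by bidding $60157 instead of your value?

$79708

The deviation costs you only when the competing bid falls strictly between $31725 and $60157; elsewhere both bids give the same outcome.
$53526: truthful payoff $0, deviation payoff −$21801 → loss $21801.
$59572: truthful payoff $0, deviation payoff −$27847 → loss $27847.
$34790: truthful payoff $0, deviation payoff −$3065 → loss $3065.
$63653: outcomes coincide → loss $0.
$78441: outcomes coincide → loss $0.
$66796: outcomes coincide → loss $0.
$58720: truthful payoff $0, deviation payoff −$26995 → loss $26995.
Total loss = $21801 + $27847 + $3065 + $26995 = $79708.
In a second-price auction your bid sets only whether you win, not what you pay, so bidding your true value is weakly dominant.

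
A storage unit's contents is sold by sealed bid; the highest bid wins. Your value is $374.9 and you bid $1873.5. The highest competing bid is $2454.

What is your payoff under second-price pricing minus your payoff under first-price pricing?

$0

Your bid $1873.5 is below $2454, so you lose under either rule.
Payoff is $0 in both cases; difference = $0.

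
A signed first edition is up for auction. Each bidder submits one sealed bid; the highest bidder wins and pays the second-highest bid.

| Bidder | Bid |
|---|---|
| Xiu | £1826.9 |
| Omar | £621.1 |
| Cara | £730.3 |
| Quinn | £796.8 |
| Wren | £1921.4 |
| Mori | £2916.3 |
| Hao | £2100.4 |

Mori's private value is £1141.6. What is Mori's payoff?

−£958.8

Highest bid: Mori at £2916.3, so Mori wins.
Second-highest bid: Hao at £2100.4 — that is the price the winner pays.
Mori's payoff = value − price = £1141.6 − £2100.4 = −£958.8.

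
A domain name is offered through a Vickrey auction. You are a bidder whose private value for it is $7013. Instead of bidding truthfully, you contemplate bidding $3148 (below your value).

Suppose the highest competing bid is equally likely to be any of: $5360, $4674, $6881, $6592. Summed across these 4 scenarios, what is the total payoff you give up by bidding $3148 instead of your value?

The deviation costs you only when the competing bid falls strictly between $3148 and $7013; elsewhere both bids give the same outcome.
$5360: truthful payoff $1653, deviation payoff $0 → loss $1653.
$4674: truthful payoff $2339, deviation payoff $0 → loss $2339.
$6881: truthful payoff $132, deviation payoff $0 → loss $132.
$6592: truthful payoff $421, deviation payoff $0 → loss $421.
Total loss = $1653 + $2339 + $132 + $421 = $4545.

$4545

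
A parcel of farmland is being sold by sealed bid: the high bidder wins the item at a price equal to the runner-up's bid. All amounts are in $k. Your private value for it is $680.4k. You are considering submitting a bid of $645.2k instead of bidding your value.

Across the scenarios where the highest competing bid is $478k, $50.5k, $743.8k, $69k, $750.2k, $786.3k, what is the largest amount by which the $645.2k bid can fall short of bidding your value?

$478k: same outcome either way → loss $0k.
$50.5k: same outcome either way → loss $0k.
$743.8k: same outcome either way → loss $0k.
$69k: same outcome either way → loss $0k.
$750.2k: same outcome either way → loss $0k.
$786.3k: same outcome either way → loss $0k.
Maximum loss: $0k.

$0k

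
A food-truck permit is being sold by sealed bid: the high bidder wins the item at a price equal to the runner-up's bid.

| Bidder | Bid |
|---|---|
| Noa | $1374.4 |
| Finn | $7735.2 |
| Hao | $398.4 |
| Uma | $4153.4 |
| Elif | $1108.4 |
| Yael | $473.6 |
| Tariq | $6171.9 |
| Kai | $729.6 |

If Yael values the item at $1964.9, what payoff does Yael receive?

$0

Highest bid: Finn at $7735.2, so Finn wins.
Second-highest bid: Tariq at $6171.9 — that is the price the winner pays.
Yael did not win, so Yael pays nothing and receives nothing: payoff $0.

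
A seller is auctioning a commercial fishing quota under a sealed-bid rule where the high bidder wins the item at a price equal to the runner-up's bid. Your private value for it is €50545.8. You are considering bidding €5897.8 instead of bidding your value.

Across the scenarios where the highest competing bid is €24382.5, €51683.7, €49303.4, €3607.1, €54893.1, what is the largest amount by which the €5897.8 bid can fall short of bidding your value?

€24382.5: truthful gives €26163.3, deviation gives €0 → loss €26163.3.
€51683.7: same outcome either way → loss €0.
€49303.4: truthful gives €1242.4, deviation gives €0 → loss €1242.4.
€3607.1: same outcome either way → loss €0.
€54893.1: same outcome either way → loss €0.
Maximum loss: €26163.3.

€26163.3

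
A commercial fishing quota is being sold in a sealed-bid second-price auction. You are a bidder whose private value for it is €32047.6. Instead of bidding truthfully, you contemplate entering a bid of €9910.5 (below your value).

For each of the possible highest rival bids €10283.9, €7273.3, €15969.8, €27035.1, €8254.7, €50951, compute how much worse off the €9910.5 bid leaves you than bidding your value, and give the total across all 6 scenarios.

€42854

The deviation costs you only when the competing bid falls strictly between €9910.5 and €32047.6; elsewhere both bids give the same outcome.
€10283.9: truthful payoff €21763.7, deviation payoff €0 → loss €21763.7.
€7273.3: outcomes coincide → loss €0.
€15969.8: truthful payoff €16077.8, deviation payoff €0 → loss €16077.8.
€27035.1: truthful payoff €5012.5, deviation payoff €0 → loss €5012.5.
€8254.7: outcomes coincide → loss €0.
€50951: outcomes coincide → loss €0.
Total loss = €21763.7 + €16077.8 + €5012.5 = €42854.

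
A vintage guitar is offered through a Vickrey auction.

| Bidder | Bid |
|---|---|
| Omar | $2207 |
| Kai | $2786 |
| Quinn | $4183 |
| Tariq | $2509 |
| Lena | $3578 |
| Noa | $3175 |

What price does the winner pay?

$3578

Highest bid: Quinn at $4183, so Quinn wins.
Second-highest bid: Lena at $3578 — that is the price the winner pays.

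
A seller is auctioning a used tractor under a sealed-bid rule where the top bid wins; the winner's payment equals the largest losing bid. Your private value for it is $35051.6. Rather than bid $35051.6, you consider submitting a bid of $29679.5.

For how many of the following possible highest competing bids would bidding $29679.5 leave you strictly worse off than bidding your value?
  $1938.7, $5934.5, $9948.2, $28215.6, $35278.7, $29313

The deviation hurts exactly when the highest competing bid lies strictly between $29679.5 and $35051.6 — underbidding then forfeits a profitable win.
$1938.7: below both → same outcome either way.
$5934.5: below both → same outcome either way.
$9948.2: below both → same outcome either way.
$28215.6: below both → same outcome either way.
$35278.7: above both → same outcome either way.
$29313: below both → same outcome either way.
Count: 0.

0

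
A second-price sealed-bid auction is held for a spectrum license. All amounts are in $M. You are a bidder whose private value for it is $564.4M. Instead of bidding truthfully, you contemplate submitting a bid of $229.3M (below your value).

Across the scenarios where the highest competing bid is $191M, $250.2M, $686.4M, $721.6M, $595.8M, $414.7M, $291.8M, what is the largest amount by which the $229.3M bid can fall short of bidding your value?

$191M: same outcome either way → loss $0M.
$250.2M: truthful gives $314.2M, deviation gives $0M → loss $314.2M.
$686.4M: same outcome either way → loss $0M.
$721.6M: same outcome either way → loss $0M.
$595.8M: same outcome either way → loss $0M.
$414.7M: truthful gives $149.7M, deviation gives $0M → loss $149.7M.
$291.8M: truthful gives $272.6M, deviation gives $0M → loss $272.6M.
Maximum loss: $314.2M.

$314.2M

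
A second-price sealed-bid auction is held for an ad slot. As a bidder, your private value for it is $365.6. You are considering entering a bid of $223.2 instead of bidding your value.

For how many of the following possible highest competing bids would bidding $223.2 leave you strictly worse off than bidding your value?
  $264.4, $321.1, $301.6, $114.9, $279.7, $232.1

The deviation hurts exactly when the highest competing bid lies strictly between $223.2 and $365.6 — underbidding then forfeits a profitable win.
$264.4: inside the interval → strictly worse (loss $101.2).
$321.1: inside the interval → strictly worse (loss $44.5).
$301.6: inside the interval → strictly worse (loss $64).
$114.9: below both → same outcome either way.
$279.7: inside the interval → strictly worse (loss $85.9).
$232.1: inside the interval → strictly worse (loss $133.5).
Count: 5.

5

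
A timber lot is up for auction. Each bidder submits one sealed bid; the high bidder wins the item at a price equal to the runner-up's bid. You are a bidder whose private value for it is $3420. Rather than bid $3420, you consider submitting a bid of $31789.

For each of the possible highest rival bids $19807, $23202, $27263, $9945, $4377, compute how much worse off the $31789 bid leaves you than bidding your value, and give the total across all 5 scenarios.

The deviation costs you only when the competing bid falls strictly between $3420 and $31789; elsewhere both bids give the same outcome.
$19807: truthful payoff $0, deviation payoff −$16387 → loss $16387.
$23202: truthful payoff $0, deviation payoff −$19782 → loss $19782.
$27263: truthful payoff $0, deviation payoff −$23843 → loss $23843.
$9945: truthful payoff $0, deviation payoff −$6525 → loss $6525.
$4377: truthful payoff $0, deviation payoff −$957 → loss $957.
Total loss = $16387 + $19782 + $23843 + $6525 + $957 = $67494.

$67494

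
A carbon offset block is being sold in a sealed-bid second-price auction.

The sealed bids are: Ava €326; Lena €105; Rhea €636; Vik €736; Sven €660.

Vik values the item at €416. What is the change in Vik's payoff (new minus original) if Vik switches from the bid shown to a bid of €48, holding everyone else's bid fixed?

€244

The highest bid among the other bidders is €660; Vik's bid doesn't change that.
Original bid €736: Vik is highest, pays the top rival bid €660; payoff €416 − €660 = −€244.
Alternative bid €48: Vik is not highest (top rival bid is €660); payoff €0.
Change in payoff = €0 − (−€244) = €244.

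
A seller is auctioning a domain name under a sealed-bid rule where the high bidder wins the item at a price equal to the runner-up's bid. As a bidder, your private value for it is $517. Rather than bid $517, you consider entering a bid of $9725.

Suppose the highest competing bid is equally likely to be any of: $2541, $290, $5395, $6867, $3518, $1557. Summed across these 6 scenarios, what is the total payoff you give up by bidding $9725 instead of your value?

$17293

The deviation costs you only when the competing bid falls strictly between $517 and $9725; elsewhere both bids give the same outcome.
$2541: truthful payoff $0, deviation payoff −$2024 → loss $2024.
$290: outcomes coincide → loss $0.
$5395: truthful payoff $0, deviation payoff −$4878 → loss $4878.
$6867: truthful payoff $0, deviation payoff −$6350 → loss $6350.
$3518: truthful payoff $0, deviation payoff −$3001 → loss $3001.
$1557: truthful payoff $0, deviation payoff −$1040 → loss $1040.
Total loss = $2024 + $4878 + $6350 + $3001 + $1040 = $17293.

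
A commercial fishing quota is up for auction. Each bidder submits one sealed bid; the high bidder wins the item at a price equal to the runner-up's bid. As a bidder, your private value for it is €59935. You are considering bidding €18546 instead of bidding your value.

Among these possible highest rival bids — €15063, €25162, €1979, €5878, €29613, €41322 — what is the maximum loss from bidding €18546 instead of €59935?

€34773

€15063: same outcome either way → loss €0.
€25162: truthful gives €34773, deviation gives €0 → loss €34773.
€1979: same outcome either way → loss €0.
€5878: same outcome either way → loss €0.
€29613: truthful gives €30322, deviation gives €0 → loss €30322.
€41322: truthful gives €18613, deviation gives €0 → loss €18613.
Maximum loss: €34773.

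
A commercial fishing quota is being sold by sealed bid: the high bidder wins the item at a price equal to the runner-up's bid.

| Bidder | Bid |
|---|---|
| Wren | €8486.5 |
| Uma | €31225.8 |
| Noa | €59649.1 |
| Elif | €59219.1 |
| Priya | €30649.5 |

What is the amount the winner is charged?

Highest bid: Noa at €59649.1, so Noa wins.
Second-highest bid: Elif at €59219.1 — that is the price the winner pays.

€59219.1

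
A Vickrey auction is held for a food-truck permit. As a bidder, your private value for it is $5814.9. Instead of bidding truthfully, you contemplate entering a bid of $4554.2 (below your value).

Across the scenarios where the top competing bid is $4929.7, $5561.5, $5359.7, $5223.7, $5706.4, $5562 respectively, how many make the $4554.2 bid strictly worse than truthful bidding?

6

The deviation hurts exactly when the highest competing bid lies strictly between $4554.2 and $5814.9 — underbidding then forfeits a profitable win.
$4929.7: inside the interval → strictly worse (loss $885.2).
$5561.5: inside the interval → strictly worse (loss $253.4).
$5359.7: inside the interval → strictly worse (loss $455.2).
$5223.7: inside the interval → strictly worse (loss $591.2).
$5706.4: inside the interval → strictly worse (loss $108.5).
$5562: inside the interval → strictly worse (loss $252.9).
Count: 6.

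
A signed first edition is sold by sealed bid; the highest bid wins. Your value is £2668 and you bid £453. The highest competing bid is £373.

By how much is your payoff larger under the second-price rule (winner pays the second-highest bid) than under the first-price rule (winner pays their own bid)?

£80

You have the highest bid, so you win under either rule.
Second-price: pay £373 → payoff £2295.
First-price: pay your own bid £453 → payoff £2215.
Difference = £2295 − (£2215) = £80.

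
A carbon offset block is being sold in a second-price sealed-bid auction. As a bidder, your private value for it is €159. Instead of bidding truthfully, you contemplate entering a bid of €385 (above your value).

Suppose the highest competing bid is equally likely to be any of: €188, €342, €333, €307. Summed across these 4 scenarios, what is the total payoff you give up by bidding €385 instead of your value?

The deviation costs you only when the competing bid falls strictly between €159 and €385; elsewhere both bids give the same outcome.
€188: truthful payoff €0, deviation payoff −€29 → loss €29.
€342: truthful payoff €0, deviation payoff −€183 → loss €183.
€333: truthful payoff €0, deviation payoff −€174 → loss €174.
€307: truthful payoff €0, deviation payoff −€148 → loss €148.
Total loss = €29 + €183 + €174 + €148 = €534.

€534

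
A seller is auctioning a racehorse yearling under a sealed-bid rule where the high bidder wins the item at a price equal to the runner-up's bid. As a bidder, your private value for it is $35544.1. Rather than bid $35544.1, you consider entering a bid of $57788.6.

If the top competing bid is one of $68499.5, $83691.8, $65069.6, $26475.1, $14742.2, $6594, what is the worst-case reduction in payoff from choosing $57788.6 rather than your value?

$0

$68499.5: same outcome either way → loss $0.
$83691.8: same outcome either way → loss $0.
$65069.6: same outcome either way → loss $0.
$26475.1: same outcome either way → loss $0.
$14742.2: same outcome either way → loss $0.
$6594: same outcome either way → loss $0.
Maximum loss: $0.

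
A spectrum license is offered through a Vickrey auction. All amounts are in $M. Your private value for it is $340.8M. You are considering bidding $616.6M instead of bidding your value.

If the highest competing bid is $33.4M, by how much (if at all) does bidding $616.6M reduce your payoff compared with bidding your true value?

Bidding your value $340.8M: you win (since $340.8M > $33.4M) and pay $33.4M. Payoff $307.4M.
Bidding $616.6M: you win and pay $33.4M. Payoff $340.8M − $33.4M = $307.4M.
Difference = $307.4M − $307.4M = $0M; both bids lead to the same outcome because the competing bid is below both your value and your alternative bid.

$0M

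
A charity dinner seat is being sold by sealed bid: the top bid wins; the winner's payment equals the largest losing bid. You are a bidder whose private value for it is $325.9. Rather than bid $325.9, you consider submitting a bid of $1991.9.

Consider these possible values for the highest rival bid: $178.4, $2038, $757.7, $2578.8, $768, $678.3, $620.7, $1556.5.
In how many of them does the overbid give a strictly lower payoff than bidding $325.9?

The deviation hurts exactly when the highest competing bid lies strictly between $325.9 and $1991.9 — overbidding then wins at a price above your value.
$178.4: below both → same outcome either way.
$2038: above both → same outcome either way.
$757.7: inside the interval → strictly worse (loss $431.8).
$2578.8: above both → same outcome either way.
$768: inside the interval → strictly worse (loss $442.1).
$678.3: inside the interval → strictly worse (loss $352.4).
$620.7: inside the interval → strictly worse (loss $294.8).
$1556.5: inside the interval → strictly worse (loss $1230.6).
Count: 5.

5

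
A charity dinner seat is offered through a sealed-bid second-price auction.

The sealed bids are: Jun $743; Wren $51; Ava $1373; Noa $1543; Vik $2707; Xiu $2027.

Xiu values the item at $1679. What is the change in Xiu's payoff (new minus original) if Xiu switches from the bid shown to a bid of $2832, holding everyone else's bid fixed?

−$1028

The highest bid among the other bidders is $2707; Xiu's bid doesn't change that.
Original bid $2027: Xiu is not highest (top rival bid is $2707); payoff $0.
Alternative bid $2832: Xiu is highest, pays the top rival bid $2707; payoff $1679 − $2707 = −$1028.
Change in payoff = −$1028 − ($0) = −$1028.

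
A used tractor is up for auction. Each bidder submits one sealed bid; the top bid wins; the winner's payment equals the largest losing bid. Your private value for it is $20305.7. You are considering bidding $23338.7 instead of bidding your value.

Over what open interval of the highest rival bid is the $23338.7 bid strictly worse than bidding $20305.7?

($20305.7, $23338.7)

If the competing bid is below $20305.7, both bids win at the same price — no difference.
If it is above $23338.7, both bids lose — no difference.
If it lies strictly between $20305.7 and $23338.7, bidding your value loses (payoff 0) while bidding $23338.7 wins at a price above your value (payoff negative).
So the deviation strictly hurts on the open interval ($20305.7, $23338.7).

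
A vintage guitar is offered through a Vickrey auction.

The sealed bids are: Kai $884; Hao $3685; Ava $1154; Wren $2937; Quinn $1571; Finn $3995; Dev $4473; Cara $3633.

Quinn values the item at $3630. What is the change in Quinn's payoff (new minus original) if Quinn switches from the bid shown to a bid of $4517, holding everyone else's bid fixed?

The highest bid among the other bidders is $4473; Quinn's bid doesn't change that.
Original bid $1571: Quinn is not highest (top rival bid is $4473); payoff $0.
Alternative bid $4517: Quinn is highest, pays the top rival bid $4473; payoff $3630 − $4473 = −$843.
Change in payoff = −$843 − ($0) = −$843.

−$843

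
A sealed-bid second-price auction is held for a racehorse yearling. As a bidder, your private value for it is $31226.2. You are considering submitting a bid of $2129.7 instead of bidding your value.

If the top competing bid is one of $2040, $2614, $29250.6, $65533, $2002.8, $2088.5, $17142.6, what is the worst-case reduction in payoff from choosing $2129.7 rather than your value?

$2040: same outcome either way → loss $0.
$2614: truthful gives $28612.2, deviation gives $0 → loss $28612.2.
$29250.6: truthful gives $1975.6, deviation gives $0 → loss $1975.6.
$65533: same outcome either way → loss $0.
$2002.8: same outcome either way → loss $0.
$2088.5: same outcome either way → loss $0.
$17142.6: truthful gives $14083.6, deviation gives $0 → loss $14083.6.
Maximum loss: $28612.2.

$28612.2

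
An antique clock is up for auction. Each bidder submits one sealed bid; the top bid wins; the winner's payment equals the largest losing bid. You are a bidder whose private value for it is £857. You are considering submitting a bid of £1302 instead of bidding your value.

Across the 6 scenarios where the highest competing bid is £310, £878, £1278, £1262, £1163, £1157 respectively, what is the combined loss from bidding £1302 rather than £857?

£1453

The deviation costs you only when the competing bid falls strictly between £857 and £1302; elsewhere both bids give the same outcome.
£310: outcomes coincide → loss £0.
£878: truthful payoff £0, deviation payoff −£21 → loss £21.
£1278: truthful payoff £0, deviation payoff −£421 → loss £421.
£1262: truthful payoff £0, deviation payoff −£405 → loss £405.
£1163: truthful payoff £0, deviation payoff −£306 → loss £306.
£1157: truthful payoff £0, deviation payoff −£300 → loss £300.
Total loss = £21 + £421 + £405 + £306 + £300 = £1453.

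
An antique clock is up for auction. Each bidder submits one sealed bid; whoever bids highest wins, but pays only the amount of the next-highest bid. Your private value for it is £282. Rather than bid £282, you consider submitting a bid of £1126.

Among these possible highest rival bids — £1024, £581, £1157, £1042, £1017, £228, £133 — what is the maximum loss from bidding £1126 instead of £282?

£1024: truthful gives £0, deviation gives −£742 → loss £742.
£581: truthful gives £0, deviation gives −£299 → loss £299.
£1157: same outcome either way → loss £0.
£1042: truthful gives £0, deviation gives −£760 → loss £760.
£1017: truthful gives £0, deviation gives −£735 → loss £735.
£228: same outcome either way → loss £0.
£133: same outcome either way → loss £0.
Maximum loss: £760.

£760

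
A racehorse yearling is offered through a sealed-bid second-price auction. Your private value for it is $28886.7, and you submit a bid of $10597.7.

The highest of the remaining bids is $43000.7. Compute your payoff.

$0

Your bid $10597.7 is below the highest competing bid $43000.7, so you lose.
A losing bidder pays nothing and receives nothing: payoff = $0.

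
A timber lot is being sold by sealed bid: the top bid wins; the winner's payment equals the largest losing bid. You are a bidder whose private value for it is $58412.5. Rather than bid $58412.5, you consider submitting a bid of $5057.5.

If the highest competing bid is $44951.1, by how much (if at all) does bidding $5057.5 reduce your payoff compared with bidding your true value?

$13461.4

Bidding your value $58412.5: you win (since $58412.5 > $44951.1) and pay $44951.1. Payoff $13461.4.
Bidding $5057.5: you lose. Payoff $0.
The competing bid $44951.1 lies between your shaded bid and your value, so underbidding forfeits an item you could have won at a profitable price.
Loss from deviating = $13461.4 − ($0) = $13461.4.
Because the price is fixed by the runner-up's bid, deviating from your value can only change a good outcome into a bad one — never the reverse.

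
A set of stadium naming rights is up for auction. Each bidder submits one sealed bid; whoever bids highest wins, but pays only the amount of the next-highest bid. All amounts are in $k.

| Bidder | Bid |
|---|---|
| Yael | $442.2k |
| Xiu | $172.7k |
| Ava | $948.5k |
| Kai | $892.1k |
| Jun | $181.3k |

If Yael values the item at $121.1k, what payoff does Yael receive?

$0k

Highest bid: Ava at $948.5k, so Ava wins.
Second-highest bid: Kai at $892.1k — that is the price the winner pays.
Yael did not win, so Yael pays nothing and receives nothing: payoff $0k.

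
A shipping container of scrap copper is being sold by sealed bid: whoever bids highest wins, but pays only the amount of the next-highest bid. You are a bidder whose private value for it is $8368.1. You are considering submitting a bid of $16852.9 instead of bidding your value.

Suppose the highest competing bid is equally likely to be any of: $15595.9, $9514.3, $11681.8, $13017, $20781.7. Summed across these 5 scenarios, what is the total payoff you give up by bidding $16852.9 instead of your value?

$16336.6

The deviation costs you only when the competing bid falls strictly between $8368.1 and $16852.9; elsewhere both bids give the same outcome.
$15595.9: truthful payoff $0, deviation payoff −$7227.8 → loss $7227.8.
$9514.3: truthful payoff $0, deviation payoff −$1146.2 → loss $1146.2.
$11681.8: truthful payoff $0, deviation payoff −$3313.7 → loss $3313.7.
$13017: truthful payoff $0, deviation payoff −$4648.9 → loss $4648.9.
$20781.7: outcomes coincide → loss $0.
Total loss = $7227.8 + $1146.2 + $3313.7 + $4648.9 = $16336.6.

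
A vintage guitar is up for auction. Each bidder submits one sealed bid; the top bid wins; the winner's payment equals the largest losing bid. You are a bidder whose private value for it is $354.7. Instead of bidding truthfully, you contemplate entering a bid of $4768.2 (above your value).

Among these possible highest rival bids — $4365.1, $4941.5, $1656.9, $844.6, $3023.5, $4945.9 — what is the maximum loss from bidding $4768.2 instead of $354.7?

$4365.1: truthful gives $0, deviation gives −$4010.4 → loss $4010.4.
$4941.5: same outcome either way → loss $0.
$1656.9: truthful gives $0, deviation gives −$1302.2 → loss $1302.2.
$844.6: truthful gives $0, deviation gives −$489.9 → loss $489.9.
$3023.5: truthful gives $0, deviation gives −$2668.8 → loss $2668.8.
$4945.9: same outcome either way → loss $0.
Maximum loss: $4010.4.

$4010.4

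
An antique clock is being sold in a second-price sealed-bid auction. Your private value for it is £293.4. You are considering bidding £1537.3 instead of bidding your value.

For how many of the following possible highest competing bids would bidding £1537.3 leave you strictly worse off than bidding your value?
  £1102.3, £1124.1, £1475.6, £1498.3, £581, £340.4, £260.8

6

The deviation hurts exactly when the highest competing bid lies strictly between £293.4 and £1537.3 — overbidding then wins at a price above your value.
£1102.3: inside the interval → strictly worse (loss £808.9).
£1124.1: inside the interval → strictly worse (loss £830.7).
£1475.6: inside the interval → strictly worse (loss £1182.2).
£1498.3: inside the interval → strictly worse (loss £1204.9).
£581: inside the interval → strictly worse (loss £287.6).
£340.4: inside the interval → strictly worse (loss £47).
£260.8: below both → same outcome either way.
Count: 6.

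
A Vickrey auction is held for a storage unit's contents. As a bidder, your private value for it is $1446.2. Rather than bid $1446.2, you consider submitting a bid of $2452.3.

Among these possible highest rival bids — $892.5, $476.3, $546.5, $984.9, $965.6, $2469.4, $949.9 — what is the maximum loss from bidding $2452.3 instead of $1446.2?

$892.5: same outcome either way → loss $0.
$476.3: same outcome either way → loss $0.
$546.5: same outcome either way → loss $0.
$984.9: same outcome either way → loss $0.
$965.6: same outcome either way → loss $0.
$2469.4: same outcome either way → loss $0.
$949.9: same outcome either way → loss $0.
Maximum loss: $0.

$0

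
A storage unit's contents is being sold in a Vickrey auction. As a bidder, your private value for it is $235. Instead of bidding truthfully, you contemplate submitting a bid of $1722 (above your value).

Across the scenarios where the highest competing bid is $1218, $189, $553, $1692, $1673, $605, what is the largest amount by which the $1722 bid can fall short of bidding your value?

$1457

$1218: truthful gives $0, deviation gives −$983 → loss $983.
$189: same outcome either way → loss $0.
$553: truthful gives $0, deviation gives −$318 → loss $318.
$1692: truthful gives $0, deviation gives −$1457 → loss $1457.
$1673: truthful gives $0, deviation gives −$1438 → loss $1438.
$605: truthful gives $0, deviation gives −$370 → loss $370.
Maximum loss: $1457.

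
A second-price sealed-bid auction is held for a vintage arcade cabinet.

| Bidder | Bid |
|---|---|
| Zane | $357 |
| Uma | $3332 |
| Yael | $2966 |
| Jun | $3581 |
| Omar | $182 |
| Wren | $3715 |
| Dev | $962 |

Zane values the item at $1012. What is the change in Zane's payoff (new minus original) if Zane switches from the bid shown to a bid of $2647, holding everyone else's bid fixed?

The highest bid among the other bidders is $3715; Zane's bid doesn't change that.
Original bid $357: Zane is not highest (top rival bid is $3715); payoff $0.
Alternative bid $2647: Zane is not highest (top rival bid is $3715); payoff $0.
Change in payoff = $0 − ($0) = $0.

$0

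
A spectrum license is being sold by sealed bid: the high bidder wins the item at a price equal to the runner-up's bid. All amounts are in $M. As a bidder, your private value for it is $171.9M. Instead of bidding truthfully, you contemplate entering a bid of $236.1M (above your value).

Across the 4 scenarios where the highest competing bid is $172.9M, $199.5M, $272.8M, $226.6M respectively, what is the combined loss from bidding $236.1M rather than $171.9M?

$83.3M

The deviation costs you only when the competing bid falls strictly between $171.9M and $236.1M; elsewhere both bids give the same outcome.
$172.9M: truthful payoff $0M, deviation payoff −$1M → loss $1M.
$199.5M: truthful payoff $0M, deviation payoff −$27.6M → loss $27.6M.
$272.8M: outcomes coincide → loss $0M.
$226.6M: truthful payoff $0M, deviation payoff −$54.7M → loss $54.7M.
Total loss = $1M + $27.6M + $54.7M = $83.3M.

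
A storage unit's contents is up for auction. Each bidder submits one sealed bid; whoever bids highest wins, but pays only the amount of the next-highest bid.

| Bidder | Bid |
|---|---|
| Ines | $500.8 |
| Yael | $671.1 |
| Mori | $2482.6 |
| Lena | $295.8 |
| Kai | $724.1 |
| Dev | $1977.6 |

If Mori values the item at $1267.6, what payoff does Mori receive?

Highest bid: Mori at $2482.6, so Mori wins.
Second-highest bid: Dev at $1977.6 — that is the price the winner pays.
Mori's payoff = value − price = $1267.6 − $1977.6 = −$710.

−$710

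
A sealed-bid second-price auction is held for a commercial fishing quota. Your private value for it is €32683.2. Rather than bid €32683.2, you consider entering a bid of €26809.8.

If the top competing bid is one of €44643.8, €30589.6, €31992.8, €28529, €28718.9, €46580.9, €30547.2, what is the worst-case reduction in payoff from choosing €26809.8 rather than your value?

€4154.2

€44643.8: same outcome either way → loss €0.
€30589.6: truthful gives €2093.6, deviation gives €0 → loss €2093.6.
€31992.8: truthful gives €690.4, deviation gives €0 → loss €690.4.
€28529: truthful gives €4154.2, deviation gives €0 → loss €4154.2.
€28718.9: truthful gives €3964.3, deviation gives €0 → loss €3964.3.
€46580.9: same outcome either way → loss €0.
€30547.2: truthful gives €2136, deviation gives €0 → loss €2136.
Maximum loss: €4154.2.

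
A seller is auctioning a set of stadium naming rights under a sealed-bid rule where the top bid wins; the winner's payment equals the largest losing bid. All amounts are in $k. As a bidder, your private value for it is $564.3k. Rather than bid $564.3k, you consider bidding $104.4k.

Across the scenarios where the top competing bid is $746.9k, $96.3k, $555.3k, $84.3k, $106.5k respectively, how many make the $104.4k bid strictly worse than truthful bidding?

2

The deviation hurts exactly when the highest competing bid lies strictly between $104.4k and $564.3k — underbidding then forfeits a profitable win.
$746.9k: above both → same outcome either way.
$96.3k: below both → same outcome either way.
$555.3k: inside the interval → strictly worse (loss $9k).
$84.3k: below both → same outcome either way.
$106.5k: inside the interval → strictly worse (loss $457.8k).
Count: 2.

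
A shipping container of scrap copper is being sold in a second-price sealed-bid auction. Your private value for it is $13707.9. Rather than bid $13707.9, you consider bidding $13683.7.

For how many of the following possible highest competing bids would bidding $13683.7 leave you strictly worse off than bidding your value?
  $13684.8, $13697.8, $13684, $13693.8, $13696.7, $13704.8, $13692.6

7

The deviation hurts exactly when the highest competing bid lies strictly between $13683.7 and $13707.9 — underbidding then forfeits a profitable win.
$13684.8: inside the interval → strictly worse (loss $23.1).
$13697.8: inside the interval → strictly worse (loss $10.1).
$13684: inside the interval → strictly worse (loss $23.9).
$13693.8: inside the interval → strictly worse (loss $14.1).
$13696.7: inside the interval → strictly worse (loss $11.2).
$13704.8: inside the interval → strictly worse (loss $3.1).
$13692.6: inside the interval → strictly worse (loss $15.3).
Count: 7.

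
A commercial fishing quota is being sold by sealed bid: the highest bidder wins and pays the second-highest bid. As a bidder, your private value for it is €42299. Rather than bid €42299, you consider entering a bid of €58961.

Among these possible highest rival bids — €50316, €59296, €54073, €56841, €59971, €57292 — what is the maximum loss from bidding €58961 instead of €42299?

€50316: truthful gives €0, deviation gives −€8017 → loss €8017.
€59296: same outcome either way → loss €0.
€54073: truthful gives €0, deviation gives −€11774 → loss €11774.
€56841: truthful gives €0, deviation gives −€14542 → loss €14542.
€59971: same outcome either way → loss €0.
€57292: truthful gives €0, deviation gives −€14993 → loss €14993.
Maximum loss: €14993.

€14993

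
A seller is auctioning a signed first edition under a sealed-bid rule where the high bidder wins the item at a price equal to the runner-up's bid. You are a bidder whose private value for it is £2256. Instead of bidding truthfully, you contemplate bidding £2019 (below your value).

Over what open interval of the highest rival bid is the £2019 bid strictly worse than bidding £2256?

If the competing bid is below £2019, both bids win at the same price — no difference.
If it is above £2256, both bids lose — no difference.
If it lies strictly between £2019 and £2256, bidding your value wins at a price below your value (positive payoff) while bidding £2019 loses (payoff 0).
So the deviation strictly hurts on the open interval (£2019, £2256).

(£2019, £2256)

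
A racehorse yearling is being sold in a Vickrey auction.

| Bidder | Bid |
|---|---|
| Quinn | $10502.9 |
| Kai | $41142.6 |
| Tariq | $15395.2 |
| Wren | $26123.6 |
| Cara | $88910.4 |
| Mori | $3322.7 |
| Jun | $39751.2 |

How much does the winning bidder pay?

$41142.6

Highest bid: Cara at $88910.4, so Cara wins.
Second-highest bid: Kai at $41142.6 — that is the price the winner pays.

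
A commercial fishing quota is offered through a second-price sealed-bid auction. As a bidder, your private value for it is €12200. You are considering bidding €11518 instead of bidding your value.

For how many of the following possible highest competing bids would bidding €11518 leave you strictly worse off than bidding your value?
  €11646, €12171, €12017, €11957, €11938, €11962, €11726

7

The deviation hurts exactly when the highest competing bid lies strictly between €11518 and €12200 — underbidding then forfeits a profitable win.
€11646: inside the interval → strictly worse (loss €554).
€12171: inside the interval → strictly worse (loss €29).
€12017: inside the interval → strictly worse (loss €183).
€11957: inside the interval → strictly worse (loss €243).
€11938: inside the interval → strictly worse (loss €262).
€11962: inside the interval → strictly worse (loss €238).
€11726: inside the interval → strictly worse (loss €474).
Count: 7.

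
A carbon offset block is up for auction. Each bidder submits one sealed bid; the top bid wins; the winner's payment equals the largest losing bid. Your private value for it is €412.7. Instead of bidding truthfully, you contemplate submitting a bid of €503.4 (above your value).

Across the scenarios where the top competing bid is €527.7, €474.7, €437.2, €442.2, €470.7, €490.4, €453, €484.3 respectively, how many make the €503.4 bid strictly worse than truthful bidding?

The deviation hurts exactly when the highest competing bid lies strictly between €412.7 and €503.4 — overbidding then wins at a price above your value.
€527.7: above both → same outcome either way.
€474.7: inside the interval → strictly worse (loss €62).
€437.2: inside the interval → strictly worse (loss €24.5).
€442.2: inside the interval → strictly worse (loss €29.5).
€470.7: inside the interval → strictly worse (loss €58).
€490.4: inside the interval → strictly worse (loss €77.7).
€453: inside the interval → strictly worse (loss €40.3).
€484.3: inside the interval → strictly worse (loss €71.6).
Count: 7.

7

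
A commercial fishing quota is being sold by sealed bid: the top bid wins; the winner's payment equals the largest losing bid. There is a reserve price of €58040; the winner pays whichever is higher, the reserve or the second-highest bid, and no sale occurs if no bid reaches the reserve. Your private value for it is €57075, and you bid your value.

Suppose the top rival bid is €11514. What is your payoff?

€0

Your bid €57075 is the highest bid but falls below the reserve €58040, so the item goes unsold. Payoff €0.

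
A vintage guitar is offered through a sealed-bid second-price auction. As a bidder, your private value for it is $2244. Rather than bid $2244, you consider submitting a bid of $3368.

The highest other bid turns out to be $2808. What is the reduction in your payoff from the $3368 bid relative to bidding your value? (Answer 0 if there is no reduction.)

$564

Bidding your value $2244: you lose (since $2244 < $2808). Payoff $0.
Bidding $3368: you win and pay $2808. Payoff $2244 − $2808 = −$564.
The competing bid $2808 lies between your value and your inflated bid, so overbidding wins an item priced above your value.
Loss from deviating = $0 − (−$564) = $564.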